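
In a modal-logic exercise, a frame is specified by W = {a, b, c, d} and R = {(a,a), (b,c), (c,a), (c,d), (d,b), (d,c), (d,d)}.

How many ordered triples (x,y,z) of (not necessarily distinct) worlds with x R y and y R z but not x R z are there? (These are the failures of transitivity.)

Enumerating: (b,c,a), (b,c,d), (c,d,b), (c,d,c), (d,c,a).

5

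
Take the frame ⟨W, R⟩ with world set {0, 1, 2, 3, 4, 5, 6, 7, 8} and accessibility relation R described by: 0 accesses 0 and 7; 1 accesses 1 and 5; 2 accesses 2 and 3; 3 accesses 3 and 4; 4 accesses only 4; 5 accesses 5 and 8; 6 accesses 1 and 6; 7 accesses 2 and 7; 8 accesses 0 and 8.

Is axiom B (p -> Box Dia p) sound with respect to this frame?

No

Axiom B corresponds to the accessibility relation being symmetric.
Symmetric: no — 0 R 7 but not 7 R 0.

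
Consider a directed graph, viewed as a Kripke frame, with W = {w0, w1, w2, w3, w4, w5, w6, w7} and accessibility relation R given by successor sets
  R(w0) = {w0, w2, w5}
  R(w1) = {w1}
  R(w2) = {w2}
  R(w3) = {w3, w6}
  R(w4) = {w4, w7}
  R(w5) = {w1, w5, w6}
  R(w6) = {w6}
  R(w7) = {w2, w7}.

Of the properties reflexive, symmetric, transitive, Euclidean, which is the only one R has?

reflexive

Reflexive: yes — every world is R-related to itself.
Symmetric: no — w0 R w2 but not w2 R w0.
Transitive: no — w0 R w5 and w5 R w1, but not w0 R w1.
Euclidean: no — w0 R w2 and w0 R w5, but not w2 R w5.
Only reflexive holds.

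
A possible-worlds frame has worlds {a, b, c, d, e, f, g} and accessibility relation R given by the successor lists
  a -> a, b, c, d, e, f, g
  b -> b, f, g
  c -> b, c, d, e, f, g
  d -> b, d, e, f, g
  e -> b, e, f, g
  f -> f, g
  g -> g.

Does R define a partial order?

Yes

Reflexive: yes — every world is R-related to itself.
Transitive: yes — every two-step R-path is closed by a direct edge.
Antisymmetric: yes — no distinct pair is related both ways.
So R is a partial order.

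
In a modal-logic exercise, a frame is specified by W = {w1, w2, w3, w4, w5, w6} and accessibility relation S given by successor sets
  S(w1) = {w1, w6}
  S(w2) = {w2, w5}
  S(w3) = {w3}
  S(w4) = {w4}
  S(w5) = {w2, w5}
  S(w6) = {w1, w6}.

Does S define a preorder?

Reflexive: yes — every world is S-related to itself.
Transitive: yes — every two-step S-path is closed by a direct edge.
So S is a preorder.

Yes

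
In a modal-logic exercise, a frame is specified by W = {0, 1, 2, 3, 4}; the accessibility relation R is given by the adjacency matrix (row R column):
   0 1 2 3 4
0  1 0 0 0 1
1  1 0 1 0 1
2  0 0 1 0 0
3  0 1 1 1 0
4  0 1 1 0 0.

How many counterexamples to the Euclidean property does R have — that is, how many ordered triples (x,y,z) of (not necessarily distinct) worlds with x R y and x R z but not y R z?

13

Enumerating: (0,4,0), (0,4,4), (1,0,2), (1,2,0), (1,2,4), (1,4,0), (1,4,4), (3,1,1), (3,1,3), (3,2,1), (3,2,3), (4,1,1), (4,2,1).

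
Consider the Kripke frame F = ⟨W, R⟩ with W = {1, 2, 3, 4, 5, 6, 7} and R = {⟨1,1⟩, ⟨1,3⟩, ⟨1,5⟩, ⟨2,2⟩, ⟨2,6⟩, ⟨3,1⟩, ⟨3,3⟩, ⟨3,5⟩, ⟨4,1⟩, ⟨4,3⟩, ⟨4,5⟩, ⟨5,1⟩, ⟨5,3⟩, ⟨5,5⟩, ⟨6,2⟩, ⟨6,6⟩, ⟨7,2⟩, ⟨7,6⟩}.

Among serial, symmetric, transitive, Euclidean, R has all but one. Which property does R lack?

Serial: yes — every world has a successor (e.g. 1 R 1).
Symmetric: no — 4 R 1 but not 1 R 4.
Transitive: yes — every two-step R-path is closed by a direct edge.
Euclidean: yes — any two successors of a common world are R-related.
Only symmetric fails.

symmetric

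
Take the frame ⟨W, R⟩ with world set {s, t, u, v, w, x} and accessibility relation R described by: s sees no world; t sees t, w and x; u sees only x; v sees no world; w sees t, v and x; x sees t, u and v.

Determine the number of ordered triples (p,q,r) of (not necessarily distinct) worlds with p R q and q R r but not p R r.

Enumerating: (t,w,v), (t,x,u), (t,x,v), (u,x,t), (u,x,u), (u,x,v), (w,t,w), (w,x,u), (x,t,w), (x,t,x), (x,u,x).

11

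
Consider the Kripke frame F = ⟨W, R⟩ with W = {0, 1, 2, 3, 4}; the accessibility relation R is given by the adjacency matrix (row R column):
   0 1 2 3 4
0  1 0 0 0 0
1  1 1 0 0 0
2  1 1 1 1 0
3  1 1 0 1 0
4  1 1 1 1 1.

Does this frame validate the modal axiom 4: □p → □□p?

By correspondence theory, 4 is valid on a frame iff R is transitive.
Transitive: yes — every two-step R-path is closed by a direct edge.

Yes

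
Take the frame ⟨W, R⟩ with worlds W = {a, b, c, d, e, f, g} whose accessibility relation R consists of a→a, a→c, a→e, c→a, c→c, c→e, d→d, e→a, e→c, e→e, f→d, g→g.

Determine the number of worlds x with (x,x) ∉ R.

2

Enumerating: b, f.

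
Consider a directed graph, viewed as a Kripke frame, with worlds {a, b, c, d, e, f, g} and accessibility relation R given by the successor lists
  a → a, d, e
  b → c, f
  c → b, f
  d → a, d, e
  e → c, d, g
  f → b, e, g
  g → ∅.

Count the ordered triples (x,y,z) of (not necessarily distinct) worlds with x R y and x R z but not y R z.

Enumerating: (a,e,a), (a,e,e), (b,c,c), (b,f,c), (b,f,f), (c,b,b), (c,f,f), (d,e,a), (d,e,e), (e,c,c), (e,c,d), (e,c,g), … and 13 more.
Total: 25.

25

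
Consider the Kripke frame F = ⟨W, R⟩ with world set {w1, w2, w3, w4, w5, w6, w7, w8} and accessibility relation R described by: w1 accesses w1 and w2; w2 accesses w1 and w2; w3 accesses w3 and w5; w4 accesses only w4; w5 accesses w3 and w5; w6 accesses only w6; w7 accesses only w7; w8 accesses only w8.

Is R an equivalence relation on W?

Yes

Reflexive: yes — every world is R-related to itself.
Symmetric: yes — every pair in R has its reverse in R.
Transitive: yes — every two-step R-path is closed by a direct edge.
So R is an equivalence relation.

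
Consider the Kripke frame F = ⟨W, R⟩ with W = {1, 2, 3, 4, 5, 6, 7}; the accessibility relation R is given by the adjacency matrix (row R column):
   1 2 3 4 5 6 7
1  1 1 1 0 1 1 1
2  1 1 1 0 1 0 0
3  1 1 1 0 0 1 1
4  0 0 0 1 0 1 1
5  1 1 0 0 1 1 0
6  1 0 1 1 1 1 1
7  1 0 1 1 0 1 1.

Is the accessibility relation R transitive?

No

Transitive: no — 1 R 6 and 6 R 4, but not 1 R 4.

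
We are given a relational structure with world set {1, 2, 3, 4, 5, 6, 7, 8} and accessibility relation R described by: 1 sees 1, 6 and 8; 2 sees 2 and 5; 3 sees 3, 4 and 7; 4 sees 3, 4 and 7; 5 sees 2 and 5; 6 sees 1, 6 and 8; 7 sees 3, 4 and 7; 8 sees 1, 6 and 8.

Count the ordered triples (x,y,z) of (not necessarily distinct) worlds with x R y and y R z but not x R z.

0

R is transitive; there are no such tuples.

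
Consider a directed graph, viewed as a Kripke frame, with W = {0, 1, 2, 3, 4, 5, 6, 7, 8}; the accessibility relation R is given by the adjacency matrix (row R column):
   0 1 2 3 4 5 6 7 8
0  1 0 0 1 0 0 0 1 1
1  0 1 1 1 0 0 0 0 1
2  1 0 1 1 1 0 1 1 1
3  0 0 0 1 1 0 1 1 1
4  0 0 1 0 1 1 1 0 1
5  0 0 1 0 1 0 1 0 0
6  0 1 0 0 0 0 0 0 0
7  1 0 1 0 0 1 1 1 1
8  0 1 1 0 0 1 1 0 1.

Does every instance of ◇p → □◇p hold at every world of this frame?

By correspondence theory, 5 is valid on a frame iff R is Euclidean.
Euclidean: no — 0 R 7 and 0 R 3, but not 7 R 3.

No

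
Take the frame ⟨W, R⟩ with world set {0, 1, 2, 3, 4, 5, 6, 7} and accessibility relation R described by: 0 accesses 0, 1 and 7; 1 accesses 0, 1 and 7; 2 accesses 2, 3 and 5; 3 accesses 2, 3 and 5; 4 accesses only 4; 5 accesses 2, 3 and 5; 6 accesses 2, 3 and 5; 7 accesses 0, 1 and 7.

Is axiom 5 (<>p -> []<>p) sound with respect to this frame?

Yes

The schema 5 characterises exactly the Euclidean frames.
Euclidean: yes — any two successors of a common world are R-related.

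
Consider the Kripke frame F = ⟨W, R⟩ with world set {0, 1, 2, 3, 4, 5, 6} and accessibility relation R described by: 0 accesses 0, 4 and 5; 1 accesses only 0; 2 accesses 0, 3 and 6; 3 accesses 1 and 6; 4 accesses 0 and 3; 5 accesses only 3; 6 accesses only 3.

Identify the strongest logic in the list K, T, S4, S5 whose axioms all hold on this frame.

K

Reflexive (axiom T): no — 1 is not related to itself.
Transitive (axiom 4): no — 0 R 4 and 4 R 3, but not 0 R 3.
Euclidean (axiom 5): no — 0 R 4 and 0 R 5, but not 4 R 5.
So F validates K; T would additionally require R to be reflexive. The strongest is K.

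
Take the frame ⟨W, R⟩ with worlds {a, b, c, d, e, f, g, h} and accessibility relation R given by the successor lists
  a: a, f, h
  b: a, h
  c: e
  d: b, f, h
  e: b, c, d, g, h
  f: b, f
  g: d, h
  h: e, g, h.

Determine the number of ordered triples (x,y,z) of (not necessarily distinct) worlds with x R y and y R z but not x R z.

28

Enumerating: (a,f,b), (a,h,e), (a,h,g), (b,a,f), (b,h,e), (b,h,g), (c,e,b), (c,e,c), (c,e,d), (c,e,g), (c,e,h), (d,b,a), … and 16 more.
Total: 28.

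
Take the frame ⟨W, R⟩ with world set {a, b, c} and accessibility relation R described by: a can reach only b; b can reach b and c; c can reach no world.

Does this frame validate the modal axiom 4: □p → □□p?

The schema 4 characterises exactly the transitive frames.
Transitive: no — a R b and b R c, but not a R c.

No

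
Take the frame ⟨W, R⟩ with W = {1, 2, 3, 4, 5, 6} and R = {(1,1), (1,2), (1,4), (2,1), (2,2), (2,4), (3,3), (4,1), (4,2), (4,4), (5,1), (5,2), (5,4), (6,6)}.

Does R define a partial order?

Reflexive: no — 5 is not related to itself.
Transitive: yes — every two-step R-path is closed by a direct edge.
Antisymmetric: no — 1 R 2 and 2 R 1 with 1 ≠ 2.
So R is not a partial order.

No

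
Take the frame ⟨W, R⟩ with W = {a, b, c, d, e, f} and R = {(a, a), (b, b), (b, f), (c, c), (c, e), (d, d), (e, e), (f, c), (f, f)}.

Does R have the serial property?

Yes

Serial: yes — every world has a successor (e.g. a R a).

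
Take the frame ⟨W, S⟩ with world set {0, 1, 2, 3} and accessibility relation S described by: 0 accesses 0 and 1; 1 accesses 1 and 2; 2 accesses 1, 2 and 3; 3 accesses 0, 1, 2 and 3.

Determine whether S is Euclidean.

Euclidean: no — 2 S 1 and 2 S 3, but not 1 S 3.

No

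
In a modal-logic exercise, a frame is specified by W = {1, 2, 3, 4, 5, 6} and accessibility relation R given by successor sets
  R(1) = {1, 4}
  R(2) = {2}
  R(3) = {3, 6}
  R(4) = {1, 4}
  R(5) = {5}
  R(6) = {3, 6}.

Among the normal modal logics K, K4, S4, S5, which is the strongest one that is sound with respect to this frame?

S5

Transitive (axiom 4): yes — every two-step R-path is closed by a direct edge.
Reflexive (axiom T): yes — every world is R-related to itself.
Euclidean (axiom 5): yes — any two successors of a common world are R-related.
So F validates K, K4, S4, S5. The strongest is S5.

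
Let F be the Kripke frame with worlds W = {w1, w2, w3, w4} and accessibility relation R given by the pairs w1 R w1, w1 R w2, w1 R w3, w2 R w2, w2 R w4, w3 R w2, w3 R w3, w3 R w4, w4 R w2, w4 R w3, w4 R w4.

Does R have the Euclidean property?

Euclidean: no — w1 R w2 and w1 R w3, but not w2 R w3.

No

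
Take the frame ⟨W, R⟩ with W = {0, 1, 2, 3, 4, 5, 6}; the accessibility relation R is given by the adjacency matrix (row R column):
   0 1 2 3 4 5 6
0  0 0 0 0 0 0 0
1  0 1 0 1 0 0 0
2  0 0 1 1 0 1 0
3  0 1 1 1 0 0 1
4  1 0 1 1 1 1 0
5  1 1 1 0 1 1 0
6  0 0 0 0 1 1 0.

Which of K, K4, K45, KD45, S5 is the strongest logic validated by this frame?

Transitive (axiom 4): no — 1 R 3 and 3 R 2, but not 1 R 2.
Euclidean (axiom 5): no — 2 R 3 and 2 R 5, but not 3 R 5.
Serial (axiom D): no — 0 has no R-successor.
Reflexive (axiom T): no — 0 is not related to itself.
So F validates K; K4 would additionally require R to be transitive. The strongest is K.

K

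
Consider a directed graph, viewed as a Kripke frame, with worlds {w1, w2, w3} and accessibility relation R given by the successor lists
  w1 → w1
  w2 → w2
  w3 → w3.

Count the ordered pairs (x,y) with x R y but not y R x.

R is symmetric; there are no such tuples.

0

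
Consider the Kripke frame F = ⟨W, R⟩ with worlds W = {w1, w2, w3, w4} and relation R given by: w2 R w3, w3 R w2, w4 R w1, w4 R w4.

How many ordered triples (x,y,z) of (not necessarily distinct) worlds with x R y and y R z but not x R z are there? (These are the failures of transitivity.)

2

Enumerating: (w2,w3,w2), (w3,w2,w3).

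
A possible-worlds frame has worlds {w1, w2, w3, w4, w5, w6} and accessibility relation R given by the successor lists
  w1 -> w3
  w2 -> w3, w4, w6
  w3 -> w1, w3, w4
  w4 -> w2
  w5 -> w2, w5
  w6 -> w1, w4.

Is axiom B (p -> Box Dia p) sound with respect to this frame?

Axiom B corresponds to the accessibility relation being symmetric.
Symmetric: no — w2 R w3 but not w3 R w2.

No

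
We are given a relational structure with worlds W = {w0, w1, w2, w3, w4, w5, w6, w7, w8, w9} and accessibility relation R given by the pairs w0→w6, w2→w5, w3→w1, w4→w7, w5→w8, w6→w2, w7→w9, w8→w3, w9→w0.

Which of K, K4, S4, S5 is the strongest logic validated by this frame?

Transitive (axiom 4): no — w0 R w6 and w6 R w2, but not w0 R w2.
Reflexive (axiom T): no — w0 is not related to itself.
Euclidean (axiom 5): no — w0 R w6 and w0 R w6, but not w6 R w6.
So F validates K; K4 would additionally require R to be transitive. The strongest is K.

K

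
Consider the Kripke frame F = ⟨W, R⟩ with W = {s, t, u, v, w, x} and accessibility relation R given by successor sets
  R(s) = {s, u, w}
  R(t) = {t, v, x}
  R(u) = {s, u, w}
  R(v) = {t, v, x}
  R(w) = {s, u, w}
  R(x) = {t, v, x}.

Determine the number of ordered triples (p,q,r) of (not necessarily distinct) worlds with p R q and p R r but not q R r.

0

R is Euclidean; there are no such tuples.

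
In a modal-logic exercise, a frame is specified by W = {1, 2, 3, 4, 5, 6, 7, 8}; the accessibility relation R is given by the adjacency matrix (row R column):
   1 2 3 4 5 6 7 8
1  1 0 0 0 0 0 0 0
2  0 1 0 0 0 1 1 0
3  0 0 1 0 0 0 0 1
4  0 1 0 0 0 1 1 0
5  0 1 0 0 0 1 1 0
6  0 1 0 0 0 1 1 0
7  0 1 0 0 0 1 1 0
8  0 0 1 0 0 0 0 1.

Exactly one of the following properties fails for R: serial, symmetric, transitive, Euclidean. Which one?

Serial: yes — every world has a successor (e.g. 1 R 1).
Symmetric: no — 4 R 2 but not 2 R 4.
Transitive: yes — every two-step R-path is closed by a direct edge.
Euclidean: yes — any two successors of a common world are R-related.
Only symmetric fails.

symmetric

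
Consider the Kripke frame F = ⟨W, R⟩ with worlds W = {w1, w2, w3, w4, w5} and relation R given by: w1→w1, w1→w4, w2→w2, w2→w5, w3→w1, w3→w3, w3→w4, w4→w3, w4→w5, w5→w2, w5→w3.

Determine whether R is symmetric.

No

Symmetric: no — w1 R w4 but not w4 R w1.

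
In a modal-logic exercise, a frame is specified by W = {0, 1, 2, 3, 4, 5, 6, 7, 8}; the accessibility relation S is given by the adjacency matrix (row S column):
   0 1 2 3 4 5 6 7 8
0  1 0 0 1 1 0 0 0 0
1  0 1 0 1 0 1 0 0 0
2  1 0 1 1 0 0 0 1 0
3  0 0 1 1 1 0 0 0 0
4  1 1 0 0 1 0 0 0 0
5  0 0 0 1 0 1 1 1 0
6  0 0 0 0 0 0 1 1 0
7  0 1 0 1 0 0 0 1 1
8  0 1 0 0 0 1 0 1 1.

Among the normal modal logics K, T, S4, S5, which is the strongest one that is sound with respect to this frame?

Reflexive (axiom T): yes — every world is S-related to itself.
Transitive (axiom 4): no — 0 S 3 and 3 S 2, but not 0 S 2.
Euclidean (axiom 5): no — 0 S 4 and 0 S 3, but not 4 S 3.
So F validates K, T; S4 would additionally require S to be transitive. The strongest is T.

T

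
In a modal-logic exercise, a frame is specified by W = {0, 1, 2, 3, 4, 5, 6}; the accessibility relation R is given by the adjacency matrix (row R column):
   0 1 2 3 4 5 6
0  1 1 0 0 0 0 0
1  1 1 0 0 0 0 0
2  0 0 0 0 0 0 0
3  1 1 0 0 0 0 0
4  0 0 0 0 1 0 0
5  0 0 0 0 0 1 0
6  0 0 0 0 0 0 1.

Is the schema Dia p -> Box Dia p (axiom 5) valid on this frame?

Yes

By correspondence theory, 5 is valid on a frame iff R is Euclidean.
Euclidean: yes — any two successors of a common world are R-related.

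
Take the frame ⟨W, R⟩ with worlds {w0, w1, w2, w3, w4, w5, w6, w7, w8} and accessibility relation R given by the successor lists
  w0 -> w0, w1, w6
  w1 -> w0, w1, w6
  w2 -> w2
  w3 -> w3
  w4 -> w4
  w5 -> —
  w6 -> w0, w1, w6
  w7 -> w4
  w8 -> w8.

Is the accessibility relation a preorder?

Reflexive: no — w5 is not related to itself.
Transitive: yes — every two-step R-path is closed by a direct edge.
So R is not a preorder.

No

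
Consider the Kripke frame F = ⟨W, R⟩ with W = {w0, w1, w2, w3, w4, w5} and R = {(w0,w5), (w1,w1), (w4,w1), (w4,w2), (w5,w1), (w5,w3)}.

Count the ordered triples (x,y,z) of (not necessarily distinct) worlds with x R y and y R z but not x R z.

Enumerating: (w0,w5,w1), (w0,w5,w3).

2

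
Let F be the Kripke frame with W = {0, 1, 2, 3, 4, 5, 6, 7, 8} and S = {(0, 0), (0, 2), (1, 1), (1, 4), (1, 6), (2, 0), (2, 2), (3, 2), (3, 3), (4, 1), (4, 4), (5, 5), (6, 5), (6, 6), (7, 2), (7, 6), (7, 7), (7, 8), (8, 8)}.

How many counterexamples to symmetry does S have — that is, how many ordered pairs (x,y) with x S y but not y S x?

6

Enumerating: (1,6), (3,2), (6,5), (7,2), (7,6), (7,8).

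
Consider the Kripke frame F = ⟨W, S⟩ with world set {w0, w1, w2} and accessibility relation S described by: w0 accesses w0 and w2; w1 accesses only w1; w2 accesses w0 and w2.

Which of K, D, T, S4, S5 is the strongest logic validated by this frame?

Serial (axiom D): yes — every world has a successor (e.g. w0 S w0).
Reflexive (axiom T): yes — every world is S-related to itself.
Transitive (axiom 4): yes — every two-step S-path is closed by a direct edge.
Euclidean (axiom 5): yes — any two successors of a common world are S-related.
So F validates K, D, T, S4, S5. The strongest is S5.

S5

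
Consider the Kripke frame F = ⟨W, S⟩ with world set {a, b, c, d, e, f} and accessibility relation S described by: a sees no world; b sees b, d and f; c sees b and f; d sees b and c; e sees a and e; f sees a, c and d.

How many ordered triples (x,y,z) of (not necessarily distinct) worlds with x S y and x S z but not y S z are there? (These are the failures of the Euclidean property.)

Enumerating: (b,d,d), (b,d,f), (b,f,b), (b,f,f), (c,f,b), (c,f,f), (d,b,c), (d,c,c), (e,a,a), (e,a,e), (f,a,a), (f,a,c), (f,a,d), (f,c,a), (f,c,c), (f,c,d), (f,d,a), (f,d,d).

18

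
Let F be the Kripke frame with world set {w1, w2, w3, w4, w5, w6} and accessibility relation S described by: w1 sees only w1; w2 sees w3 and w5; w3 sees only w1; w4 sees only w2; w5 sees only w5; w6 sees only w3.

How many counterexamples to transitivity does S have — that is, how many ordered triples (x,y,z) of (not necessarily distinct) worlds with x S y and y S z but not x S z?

4

Enumerating: (w2,w3,w1), (w4,w2,w3), (w4,w2,w5), (w6,w3,w1).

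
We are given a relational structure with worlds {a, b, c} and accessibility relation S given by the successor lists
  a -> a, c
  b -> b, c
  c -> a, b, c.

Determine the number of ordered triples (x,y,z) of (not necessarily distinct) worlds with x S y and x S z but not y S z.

2

Enumerating: (c,a,b), (c,b,a).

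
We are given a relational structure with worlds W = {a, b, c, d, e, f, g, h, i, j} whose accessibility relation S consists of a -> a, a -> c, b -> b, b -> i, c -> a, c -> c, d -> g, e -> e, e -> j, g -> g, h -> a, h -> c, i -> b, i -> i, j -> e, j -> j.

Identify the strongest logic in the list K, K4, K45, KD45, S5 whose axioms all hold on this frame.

K45

Transitive (axiom 4): yes — every two-step S-path is closed by a direct edge.
Euclidean (axiom 5): yes — any two successors of a common world are S-related.
Serial (axiom D): no — f has no S-successor.
Reflexive (axiom T): no — d is not related to itself.
So F validates K, K4, K45; KD45 would additionally require S to be serial. The strongest is K45.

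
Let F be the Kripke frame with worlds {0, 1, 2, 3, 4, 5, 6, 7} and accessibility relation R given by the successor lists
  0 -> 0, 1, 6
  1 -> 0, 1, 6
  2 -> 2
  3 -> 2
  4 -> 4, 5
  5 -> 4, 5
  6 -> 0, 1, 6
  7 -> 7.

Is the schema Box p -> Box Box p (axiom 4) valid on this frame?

By correspondence theory, 4 is valid on a frame iff R is transitive.
Transitive: yes — every two-step R-path is closed by a direct edge.

Yes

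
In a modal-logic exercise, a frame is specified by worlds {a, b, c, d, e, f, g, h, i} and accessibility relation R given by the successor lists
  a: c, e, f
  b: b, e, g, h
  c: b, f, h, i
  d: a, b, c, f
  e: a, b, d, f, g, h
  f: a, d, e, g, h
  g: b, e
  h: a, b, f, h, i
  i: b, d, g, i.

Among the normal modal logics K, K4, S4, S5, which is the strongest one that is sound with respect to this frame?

K

Transitive (axiom 4): no — a R c and c R b, but not a R b.
Reflexive (axiom T): no — a is not related to itself.
Euclidean (axiom 5): no — a R c and a R e, but not c R e.
So F validates K; K4 would additionally require R to be transitive. The strongest is K.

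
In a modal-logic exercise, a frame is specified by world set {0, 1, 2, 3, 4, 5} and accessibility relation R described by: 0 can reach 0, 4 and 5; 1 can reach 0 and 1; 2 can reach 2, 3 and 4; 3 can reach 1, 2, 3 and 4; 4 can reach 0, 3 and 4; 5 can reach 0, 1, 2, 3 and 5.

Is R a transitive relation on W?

Transitive: no — 0 R 4 and 4 R 3, but not 0 R 3.

No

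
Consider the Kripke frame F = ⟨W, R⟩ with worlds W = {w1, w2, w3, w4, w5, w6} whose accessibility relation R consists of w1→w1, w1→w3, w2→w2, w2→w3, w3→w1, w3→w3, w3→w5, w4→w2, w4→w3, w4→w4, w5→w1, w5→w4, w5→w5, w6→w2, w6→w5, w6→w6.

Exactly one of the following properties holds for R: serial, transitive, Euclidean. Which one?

serial

Serial: yes — every world has a successor (e.g. w1 R w1).
Transitive: no — w1 R w3 and w3 R w5, but not w1 R w5.
Euclidean: no — w3 R w1 and w3 R w5, but not w1 R w5.
Only serial holds.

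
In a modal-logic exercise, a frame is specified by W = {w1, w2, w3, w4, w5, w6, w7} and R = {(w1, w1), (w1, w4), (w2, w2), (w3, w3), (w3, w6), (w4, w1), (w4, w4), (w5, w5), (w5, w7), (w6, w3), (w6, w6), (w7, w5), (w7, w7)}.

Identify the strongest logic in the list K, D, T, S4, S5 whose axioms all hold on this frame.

Serial (axiom D): yes — every world has a successor (e.g. w1 R w1).
Reflexive (axiom T): yes — every world is R-related to itself.
Transitive (axiom 4): yes — every two-step R-path is closed by a direct edge.
Euclidean (axiom 5): yes — any two successors of a common world are R-related.
So F validates K, D, T, S4, S5. The strongest is S5.

S5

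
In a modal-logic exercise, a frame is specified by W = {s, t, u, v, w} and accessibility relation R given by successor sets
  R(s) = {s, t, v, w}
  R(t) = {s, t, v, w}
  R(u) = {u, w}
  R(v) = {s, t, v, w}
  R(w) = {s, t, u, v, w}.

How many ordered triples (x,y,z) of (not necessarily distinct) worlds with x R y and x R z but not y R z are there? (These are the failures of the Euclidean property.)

6

Enumerating: (w,s,u), (w,t,u), (w,u,s), (w,u,t), (w,u,v), (w,v,u).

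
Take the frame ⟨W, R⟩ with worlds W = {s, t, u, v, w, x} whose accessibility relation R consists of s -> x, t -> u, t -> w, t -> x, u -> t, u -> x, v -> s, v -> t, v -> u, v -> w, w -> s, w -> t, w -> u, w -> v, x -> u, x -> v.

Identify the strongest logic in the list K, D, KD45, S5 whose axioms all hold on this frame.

D

Serial (axiom D): yes — every world has a successor (e.g. s R x).
Euclidean (axiom 5): no — t R u and t R w, but not u R w.
Transitive (axiom 4): no — s R x and x R u, but not s R u.
Reflexive (axiom T): no — s is not related to itself.
So F validates K, D; KD45 would additionally require R to be Euclidean and transitive. The strongest is D.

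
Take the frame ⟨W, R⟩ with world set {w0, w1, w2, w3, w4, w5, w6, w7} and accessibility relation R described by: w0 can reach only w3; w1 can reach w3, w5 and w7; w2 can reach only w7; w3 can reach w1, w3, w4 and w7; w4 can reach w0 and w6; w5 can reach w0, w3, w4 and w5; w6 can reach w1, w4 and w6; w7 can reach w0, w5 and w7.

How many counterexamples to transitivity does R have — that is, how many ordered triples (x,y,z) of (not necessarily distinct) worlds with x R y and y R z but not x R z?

28

Enumerating: (w0,w3,w1), (w0,w3,w4), (w0,w3,w7), (w1,w3,w1), (w1,w3,w4), (w1,w5,w0), (w1,w5,w4), (w1,w7,w0), (w2,w7,w0), (w2,w7,w5), (w3,w1,w5), (w3,w4,w0), … and 16 more.
Total: 28.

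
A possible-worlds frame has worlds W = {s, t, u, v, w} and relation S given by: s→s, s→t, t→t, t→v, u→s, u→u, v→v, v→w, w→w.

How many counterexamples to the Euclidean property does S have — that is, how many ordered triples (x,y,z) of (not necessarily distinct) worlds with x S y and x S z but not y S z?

Enumerating: (s,t,s), (t,v,t), (u,s,u), (v,w,v).

4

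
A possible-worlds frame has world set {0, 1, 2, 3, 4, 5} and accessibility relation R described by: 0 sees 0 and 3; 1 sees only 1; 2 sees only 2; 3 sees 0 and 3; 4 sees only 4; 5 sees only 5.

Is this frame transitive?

Yes

Transitive: yes — every two-step R-path is closed by a direct edge.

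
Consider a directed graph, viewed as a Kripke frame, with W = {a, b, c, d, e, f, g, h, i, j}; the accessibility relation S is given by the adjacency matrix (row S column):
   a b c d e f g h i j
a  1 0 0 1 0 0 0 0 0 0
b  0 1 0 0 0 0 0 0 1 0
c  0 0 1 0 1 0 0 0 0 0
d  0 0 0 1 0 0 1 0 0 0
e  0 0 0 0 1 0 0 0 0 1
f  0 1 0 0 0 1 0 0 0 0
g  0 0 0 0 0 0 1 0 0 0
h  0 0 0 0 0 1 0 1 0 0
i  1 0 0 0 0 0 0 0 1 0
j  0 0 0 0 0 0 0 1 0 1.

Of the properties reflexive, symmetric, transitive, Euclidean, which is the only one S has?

Reflexive: yes — every world is S-related to itself.
Symmetric: no — a S d but not d S a.
Transitive: no — a S d and d S g, but not a S g.
Euclidean: no — a S d and a S a, but not d S a.
Only reflexive holds.

reflexive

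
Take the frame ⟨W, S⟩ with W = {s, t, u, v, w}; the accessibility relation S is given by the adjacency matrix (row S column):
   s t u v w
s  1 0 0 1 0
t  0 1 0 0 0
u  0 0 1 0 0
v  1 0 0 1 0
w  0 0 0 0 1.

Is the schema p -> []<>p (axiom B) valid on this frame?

By correspondence theory, B is valid on a frame iff S is symmetric.
Symmetric: yes — every pair in S has its reverse in S.

Yes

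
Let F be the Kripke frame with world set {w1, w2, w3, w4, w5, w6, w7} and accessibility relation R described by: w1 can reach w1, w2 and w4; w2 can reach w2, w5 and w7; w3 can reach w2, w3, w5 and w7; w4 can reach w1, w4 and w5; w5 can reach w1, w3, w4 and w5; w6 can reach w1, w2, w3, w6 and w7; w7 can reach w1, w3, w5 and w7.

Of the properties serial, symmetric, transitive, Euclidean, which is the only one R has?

serial

Serial: yes — every world has a successor (e.g. w1 R w1).
Symmetric: no — w1 R w2 but not w2 R w1.
Transitive: no — w1 R w2 and w2 R w5, but not w1 R w5.
Euclidean: no — w1 R w2 and w1 R w4, but not w2 R w4.
Only serial holds.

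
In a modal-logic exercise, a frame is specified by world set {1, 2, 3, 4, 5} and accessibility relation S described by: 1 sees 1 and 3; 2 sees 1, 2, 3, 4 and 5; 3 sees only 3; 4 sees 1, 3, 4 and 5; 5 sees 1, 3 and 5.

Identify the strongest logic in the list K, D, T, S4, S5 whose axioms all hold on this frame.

S4

Serial (axiom D): yes — every world has a successor (e.g. 1 S 1).
Reflexive (axiom T): yes — every world is S-related to itself.
Transitive (axiom 4): yes — every two-step S-path is closed by a direct edge.
Euclidean (axiom 5): no — 2 S 1 and 2 S 4, but not 1 S 4.
So F validates K, D, T, S4; S5 would additionally require S to be Euclidean. The strongest is S4.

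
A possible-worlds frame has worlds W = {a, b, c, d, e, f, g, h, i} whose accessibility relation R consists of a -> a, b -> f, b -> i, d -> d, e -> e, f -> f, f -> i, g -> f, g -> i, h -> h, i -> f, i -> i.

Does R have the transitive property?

Transitive: yes — every two-step R-path is closed by a direct edge.

Yes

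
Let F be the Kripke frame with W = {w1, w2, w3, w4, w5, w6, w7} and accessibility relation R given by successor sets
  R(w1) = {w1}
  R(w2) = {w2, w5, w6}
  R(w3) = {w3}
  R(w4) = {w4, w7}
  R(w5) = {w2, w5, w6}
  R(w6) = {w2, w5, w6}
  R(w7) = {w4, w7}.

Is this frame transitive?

Yes

Transitive: yes — every two-step R-path is closed by a direct edge.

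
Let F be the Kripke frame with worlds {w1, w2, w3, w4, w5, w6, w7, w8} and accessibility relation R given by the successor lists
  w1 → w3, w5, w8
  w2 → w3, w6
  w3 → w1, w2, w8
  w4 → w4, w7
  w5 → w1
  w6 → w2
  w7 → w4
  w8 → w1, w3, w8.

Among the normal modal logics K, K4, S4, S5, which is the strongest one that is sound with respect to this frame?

Transitive (axiom 4): no — w1 R w3 and w3 R w2, but not w1 R w2.
Reflexive (axiom T): no — w1 is not related to itself.
Euclidean (axiom 5): no — w1 R w3 and w1 R w5, but not w3 R w5.
So F validates K; K4 would additionally require R to be transitive. The strongest is K.

K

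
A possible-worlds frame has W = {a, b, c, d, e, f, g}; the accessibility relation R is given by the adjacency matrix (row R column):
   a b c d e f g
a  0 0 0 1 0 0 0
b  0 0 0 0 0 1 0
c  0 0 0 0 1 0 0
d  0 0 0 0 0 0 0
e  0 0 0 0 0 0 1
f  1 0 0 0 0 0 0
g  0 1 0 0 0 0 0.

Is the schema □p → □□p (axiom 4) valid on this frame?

No

Axiom 4 corresponds to the accessibility relation being transitive.
Transitive: no — b R f and f R a, but not b R a.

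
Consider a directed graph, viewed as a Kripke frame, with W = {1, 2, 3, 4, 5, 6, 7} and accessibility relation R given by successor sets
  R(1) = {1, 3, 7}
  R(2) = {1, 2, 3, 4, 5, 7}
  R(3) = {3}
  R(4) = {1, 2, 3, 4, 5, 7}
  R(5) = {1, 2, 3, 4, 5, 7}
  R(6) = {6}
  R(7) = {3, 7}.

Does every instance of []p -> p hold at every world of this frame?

Yes

Axiom T corresponds to the accessibility relation being reflexive.
Reflexive: yes — every world is R-related to itself.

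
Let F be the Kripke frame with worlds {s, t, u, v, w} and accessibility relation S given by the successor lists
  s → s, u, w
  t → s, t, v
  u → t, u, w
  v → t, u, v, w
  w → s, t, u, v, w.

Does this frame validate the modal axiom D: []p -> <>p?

Yes

Axiom D corresponds to the accessibility relation being serial.
Serial: yes — every world has a successor (e.g. s S s).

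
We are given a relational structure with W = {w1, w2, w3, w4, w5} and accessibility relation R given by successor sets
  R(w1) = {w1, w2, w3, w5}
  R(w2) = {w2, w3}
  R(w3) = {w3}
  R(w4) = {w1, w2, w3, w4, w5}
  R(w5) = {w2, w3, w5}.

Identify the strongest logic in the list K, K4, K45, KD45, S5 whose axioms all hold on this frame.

K4

Transitive (axiom 4): yes — every two-step R-path is closed by a direct edge.
Euclidean (axiom 5): no — w1 R w2 and w1 R w5, but not w2 R w5.
Serial (axiom D): yes — every world has a successor (e.g. w1 R w1).
Reflexive (axiom T): yes — every world is R-related to itself.
So F validates K, K4; K45 would additionally require R to be Euclidean. The strongest is K4.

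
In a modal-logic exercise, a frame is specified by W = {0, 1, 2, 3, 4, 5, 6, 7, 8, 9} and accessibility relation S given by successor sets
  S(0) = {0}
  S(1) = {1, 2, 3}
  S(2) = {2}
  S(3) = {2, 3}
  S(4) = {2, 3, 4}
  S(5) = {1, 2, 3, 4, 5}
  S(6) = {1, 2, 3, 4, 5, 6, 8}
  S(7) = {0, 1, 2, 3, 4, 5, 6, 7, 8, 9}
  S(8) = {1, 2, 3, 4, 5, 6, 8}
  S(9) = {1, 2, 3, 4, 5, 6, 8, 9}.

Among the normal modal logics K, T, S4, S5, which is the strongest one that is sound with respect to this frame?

S4

Reflexive (axiom T): yes — every world is S-related to itself.
Transitive (axiom 4): yes — every two-step S-path is closed by a direct edge.
Euclidean (axiom 5): no — 1 S 2 and 1 S 3, but not 2 S 3.
So F validates K, T, S4; S5 would additionally require S to be Euclidean. The strongest is S4.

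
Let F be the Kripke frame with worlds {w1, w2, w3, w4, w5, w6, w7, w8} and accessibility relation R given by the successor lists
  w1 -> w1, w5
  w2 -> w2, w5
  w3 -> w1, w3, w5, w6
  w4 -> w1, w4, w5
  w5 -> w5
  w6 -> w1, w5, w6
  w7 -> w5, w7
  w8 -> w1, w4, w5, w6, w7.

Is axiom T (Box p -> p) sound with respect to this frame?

No

The schema T characterises exactly the reflexive frames.
Reflexive: no — w8 is not related to itself.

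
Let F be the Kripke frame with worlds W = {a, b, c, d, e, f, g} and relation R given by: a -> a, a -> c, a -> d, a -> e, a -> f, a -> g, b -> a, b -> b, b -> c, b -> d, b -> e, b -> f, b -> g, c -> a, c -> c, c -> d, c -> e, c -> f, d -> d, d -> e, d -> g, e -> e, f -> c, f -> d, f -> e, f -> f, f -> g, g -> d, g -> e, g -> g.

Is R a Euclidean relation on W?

Euclidean: no — a R c and a R g, but not c R g.

No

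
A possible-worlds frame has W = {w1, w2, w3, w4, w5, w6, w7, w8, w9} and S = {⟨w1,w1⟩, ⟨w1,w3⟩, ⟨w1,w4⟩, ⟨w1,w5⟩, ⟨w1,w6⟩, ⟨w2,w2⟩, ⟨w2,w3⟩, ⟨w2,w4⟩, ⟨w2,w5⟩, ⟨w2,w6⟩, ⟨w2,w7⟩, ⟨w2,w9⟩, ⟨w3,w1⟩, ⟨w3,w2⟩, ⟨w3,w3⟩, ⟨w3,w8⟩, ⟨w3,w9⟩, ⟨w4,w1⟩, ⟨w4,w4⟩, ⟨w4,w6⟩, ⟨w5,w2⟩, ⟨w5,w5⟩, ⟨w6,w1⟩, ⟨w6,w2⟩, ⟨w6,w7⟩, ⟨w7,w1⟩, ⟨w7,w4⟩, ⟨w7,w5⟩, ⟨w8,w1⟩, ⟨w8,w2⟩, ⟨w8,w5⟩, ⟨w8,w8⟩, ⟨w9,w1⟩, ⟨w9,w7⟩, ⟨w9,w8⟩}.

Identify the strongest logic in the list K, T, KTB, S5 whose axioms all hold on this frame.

Reflexive (axiom T): no — w6 is not related to itself.
Symmetric (axiom B): no — w1 S w5 but not w5 S w1.
Euclidean (axiom 5): no — w1 S w3 and w1 S w4, but not w3 S w4.
So F validates K; T would additionally require S to be reflexive. The strongest is K.

K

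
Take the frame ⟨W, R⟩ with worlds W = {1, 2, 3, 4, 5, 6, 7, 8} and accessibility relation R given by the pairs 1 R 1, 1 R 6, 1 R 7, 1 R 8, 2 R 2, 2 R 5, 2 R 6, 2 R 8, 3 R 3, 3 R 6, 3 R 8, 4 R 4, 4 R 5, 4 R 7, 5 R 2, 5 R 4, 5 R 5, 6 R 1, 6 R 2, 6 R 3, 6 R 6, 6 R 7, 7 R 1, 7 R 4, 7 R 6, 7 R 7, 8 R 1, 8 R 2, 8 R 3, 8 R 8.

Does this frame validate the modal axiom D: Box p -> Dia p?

The schema D characterises exactly the serial frames.
Serial: yes — every world has a successor (e.g. 1 R 1).

Yes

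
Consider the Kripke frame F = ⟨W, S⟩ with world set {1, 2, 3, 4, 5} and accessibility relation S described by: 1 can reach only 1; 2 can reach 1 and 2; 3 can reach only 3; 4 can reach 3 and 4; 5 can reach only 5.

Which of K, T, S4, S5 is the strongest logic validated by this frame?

Reflexive (axiom T): yes — every world is S-related to itself.
Transitive (axiom 4): yes — every two-step S-path is closed by a direct edge.
Euclidean (axiom 5): no — 2 S 1 and 2 S 2, but not 1 S 2.
So F validates K, T, S4; S5 would additionally require S to be Euclidean. The strongest is S4.

S4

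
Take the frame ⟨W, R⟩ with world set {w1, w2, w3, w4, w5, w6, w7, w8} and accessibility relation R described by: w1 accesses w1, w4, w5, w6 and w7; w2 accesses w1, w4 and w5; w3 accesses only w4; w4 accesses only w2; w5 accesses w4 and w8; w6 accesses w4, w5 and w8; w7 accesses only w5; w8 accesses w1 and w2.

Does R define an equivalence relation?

Reflexive: no — w2 is not related to itself.
Symmetric: no — w1 R w4 but not w4 R w1.
Transitive: no — w1 R w4 and w4 R w2, but not w1 R w2.
So R is not an equivalence relation.

No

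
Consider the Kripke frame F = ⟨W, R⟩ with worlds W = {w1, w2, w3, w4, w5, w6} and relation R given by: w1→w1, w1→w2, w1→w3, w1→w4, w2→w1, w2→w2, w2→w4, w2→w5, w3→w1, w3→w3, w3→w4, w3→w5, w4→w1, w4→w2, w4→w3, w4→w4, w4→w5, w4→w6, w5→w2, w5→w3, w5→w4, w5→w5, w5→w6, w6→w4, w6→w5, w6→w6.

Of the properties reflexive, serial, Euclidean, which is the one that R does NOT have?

Reflexive: yes — every world is R-related to itself.
Serial: yes — every world has a successor (e.g. w1 R w1).
Euclidean: no — w1 R w2 and w1 R w3, but not w2 R w3.
Only Euclidean fails.

Euclidean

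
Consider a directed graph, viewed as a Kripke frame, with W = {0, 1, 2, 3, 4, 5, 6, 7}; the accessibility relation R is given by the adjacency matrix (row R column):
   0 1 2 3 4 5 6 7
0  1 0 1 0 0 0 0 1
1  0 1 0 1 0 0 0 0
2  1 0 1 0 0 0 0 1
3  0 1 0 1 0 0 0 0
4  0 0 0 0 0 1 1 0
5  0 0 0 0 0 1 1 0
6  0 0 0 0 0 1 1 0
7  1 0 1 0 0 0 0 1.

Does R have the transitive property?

Transitive: yes — every two-step R-path is closed by a direct edge.

Yes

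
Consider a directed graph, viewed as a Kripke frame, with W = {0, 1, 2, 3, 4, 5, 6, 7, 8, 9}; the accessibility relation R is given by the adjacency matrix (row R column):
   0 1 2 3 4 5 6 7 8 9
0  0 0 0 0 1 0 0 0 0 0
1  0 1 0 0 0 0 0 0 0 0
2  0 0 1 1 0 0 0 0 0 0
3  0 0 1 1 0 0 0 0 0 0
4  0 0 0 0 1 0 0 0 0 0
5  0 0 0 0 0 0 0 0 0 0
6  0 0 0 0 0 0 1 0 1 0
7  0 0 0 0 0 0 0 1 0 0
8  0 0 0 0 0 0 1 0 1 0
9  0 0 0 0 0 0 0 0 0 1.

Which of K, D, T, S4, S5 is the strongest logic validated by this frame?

Serial (axiom D): no — 5 has no R-successor.
Reflexive (axiom T): no — 0 is not related to itself.
Transitive (axiom 4): yes — every two-step R-path is closed by a direct edge.
Euclidean (axiom 5): yes — any two successors of a common world are R-related.
So F validates K; D would additionally require R to be serial. The strongest is K.

K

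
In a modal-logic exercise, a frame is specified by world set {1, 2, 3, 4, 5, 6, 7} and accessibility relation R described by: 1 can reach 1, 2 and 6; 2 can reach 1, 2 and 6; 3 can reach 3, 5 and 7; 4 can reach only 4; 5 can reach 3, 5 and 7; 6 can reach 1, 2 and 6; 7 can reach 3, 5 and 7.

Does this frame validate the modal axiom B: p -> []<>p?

Yes

By correspondence theory, B is valid on a frame iff R is symmetric.
Symmetric: yes — every pair in R has its reverse in R.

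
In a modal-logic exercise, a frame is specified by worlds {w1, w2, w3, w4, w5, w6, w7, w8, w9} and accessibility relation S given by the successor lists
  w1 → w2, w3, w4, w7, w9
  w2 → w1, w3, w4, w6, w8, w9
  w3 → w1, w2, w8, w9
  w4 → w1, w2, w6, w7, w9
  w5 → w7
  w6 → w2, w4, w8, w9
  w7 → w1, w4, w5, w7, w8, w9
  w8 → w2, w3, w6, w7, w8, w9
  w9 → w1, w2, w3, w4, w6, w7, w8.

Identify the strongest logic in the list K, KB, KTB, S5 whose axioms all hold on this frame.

KB

Symmetric (axiom B): yes — every pair in S has its reverse in S.
Reflexive (axiom T): no — w1 is not related to itself.
Euclidean (axiom 5): no — w1 S w2 and w1 S w7, but not w2 S w7.
So F validates K, KB; KTB would additionally require S to be reflexive. The strongest is KB.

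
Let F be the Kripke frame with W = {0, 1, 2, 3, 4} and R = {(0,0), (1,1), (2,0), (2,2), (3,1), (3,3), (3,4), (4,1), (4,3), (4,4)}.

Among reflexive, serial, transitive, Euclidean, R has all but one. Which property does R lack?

Reflexive: yes — every world is R-related to itself.
Serial: yes — every world has a successor (e.g. 0 R 0).
Transitive: yes — every two-step R-path is closed by a direct edge.
Euclidean: no — 3 R 1 and 3 R 4, but not 1 R 4.
Only Euclidean fails.

Euclidean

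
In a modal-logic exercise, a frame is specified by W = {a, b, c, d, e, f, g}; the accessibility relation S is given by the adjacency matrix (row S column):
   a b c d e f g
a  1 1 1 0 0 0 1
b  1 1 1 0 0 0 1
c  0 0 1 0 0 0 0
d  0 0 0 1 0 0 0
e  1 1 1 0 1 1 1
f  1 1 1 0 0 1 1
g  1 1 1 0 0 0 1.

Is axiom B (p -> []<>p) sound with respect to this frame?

By correspondence theory, B is valid on a frame iff S is symmetric.
Symmetric: no — a S c but not c S a.

No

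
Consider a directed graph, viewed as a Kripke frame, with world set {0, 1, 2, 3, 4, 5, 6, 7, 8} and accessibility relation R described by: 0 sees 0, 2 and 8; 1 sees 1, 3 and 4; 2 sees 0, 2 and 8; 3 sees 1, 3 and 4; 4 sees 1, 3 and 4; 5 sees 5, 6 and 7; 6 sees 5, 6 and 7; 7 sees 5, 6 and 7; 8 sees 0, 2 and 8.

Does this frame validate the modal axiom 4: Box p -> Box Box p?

By correspondence theory, 4 is valid on a frame iff R is transitive.
Transitive: yes — every two-step R-path is closed by a direct edge.

Yes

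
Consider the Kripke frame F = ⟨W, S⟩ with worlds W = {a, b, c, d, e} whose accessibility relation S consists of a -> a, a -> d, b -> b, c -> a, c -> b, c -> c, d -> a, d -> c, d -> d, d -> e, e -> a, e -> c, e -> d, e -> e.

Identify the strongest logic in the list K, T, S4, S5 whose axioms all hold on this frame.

Reflexive (axiom T): yes — every world is S-related to itself.
Transitive (axiom 4): no — a S d and d S c, but not a S c.
Euclidean (axiom 5): no — c S a and c S b, but not a S b.
So F validates K, T; S4 would additionally require S to be transitive. The strongest is T.

T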